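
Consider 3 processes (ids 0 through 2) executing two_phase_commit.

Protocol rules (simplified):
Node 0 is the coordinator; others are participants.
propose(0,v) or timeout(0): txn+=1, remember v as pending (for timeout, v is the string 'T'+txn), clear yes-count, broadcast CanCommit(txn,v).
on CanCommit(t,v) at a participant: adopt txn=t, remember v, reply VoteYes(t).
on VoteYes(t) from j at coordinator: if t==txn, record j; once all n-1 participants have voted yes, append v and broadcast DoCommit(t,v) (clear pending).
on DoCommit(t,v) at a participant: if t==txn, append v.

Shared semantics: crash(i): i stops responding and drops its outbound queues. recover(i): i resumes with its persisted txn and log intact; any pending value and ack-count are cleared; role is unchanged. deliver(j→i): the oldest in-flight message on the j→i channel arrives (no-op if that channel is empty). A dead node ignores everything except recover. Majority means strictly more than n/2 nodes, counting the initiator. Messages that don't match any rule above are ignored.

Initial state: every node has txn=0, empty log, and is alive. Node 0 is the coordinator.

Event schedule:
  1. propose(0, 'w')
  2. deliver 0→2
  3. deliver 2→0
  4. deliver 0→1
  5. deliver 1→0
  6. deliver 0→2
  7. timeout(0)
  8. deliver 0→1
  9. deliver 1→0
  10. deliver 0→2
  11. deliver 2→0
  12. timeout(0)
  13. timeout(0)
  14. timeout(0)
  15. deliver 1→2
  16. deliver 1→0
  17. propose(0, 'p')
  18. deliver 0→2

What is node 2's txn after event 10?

2

step 1 propose(0,'w'): 0={coor,t=1,log=-}
step 2 deliver 0→2: 2={part,t=1,log=-}
step 3 deliver 2→0: —
step 4 deliver 0→1: 1={part,t=1,log=-}
step 5 deliver 1→0: 0={coor,t=1,log=w}
step 6 deliver 0→2: 2={part,t=1,log=w}
step 7 timeout(0): 0={coor,t=2,log=w}
step 8 deliver 0→1: 1={part,t=1,log=w}
step 9 deliver 1→0: —
step 10 deliver 0→2: 2={part,t=2,log=w}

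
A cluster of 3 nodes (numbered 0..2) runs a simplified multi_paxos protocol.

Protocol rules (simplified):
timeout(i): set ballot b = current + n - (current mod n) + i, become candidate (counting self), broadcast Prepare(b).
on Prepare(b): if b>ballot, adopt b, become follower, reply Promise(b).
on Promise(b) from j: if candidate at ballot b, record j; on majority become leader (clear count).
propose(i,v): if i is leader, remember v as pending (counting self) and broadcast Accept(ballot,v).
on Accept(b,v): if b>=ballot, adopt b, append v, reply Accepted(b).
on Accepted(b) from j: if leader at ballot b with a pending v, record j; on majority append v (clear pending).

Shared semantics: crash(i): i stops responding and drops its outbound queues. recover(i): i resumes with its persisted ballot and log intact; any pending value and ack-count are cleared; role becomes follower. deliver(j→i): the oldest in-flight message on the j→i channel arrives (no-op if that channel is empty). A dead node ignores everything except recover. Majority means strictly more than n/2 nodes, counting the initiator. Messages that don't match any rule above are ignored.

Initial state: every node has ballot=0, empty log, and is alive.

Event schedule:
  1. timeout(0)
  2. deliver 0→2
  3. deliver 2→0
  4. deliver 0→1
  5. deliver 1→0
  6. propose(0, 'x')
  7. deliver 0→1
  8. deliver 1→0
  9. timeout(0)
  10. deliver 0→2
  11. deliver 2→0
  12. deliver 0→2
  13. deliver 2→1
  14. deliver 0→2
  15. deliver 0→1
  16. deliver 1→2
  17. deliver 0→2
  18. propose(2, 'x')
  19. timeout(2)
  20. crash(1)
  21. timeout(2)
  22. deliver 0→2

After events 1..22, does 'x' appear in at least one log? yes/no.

yes

1. timeout(0):  <0:cand b3 ->
2. deliver 0→2:  <2:foll b3 ->
3. deliver 2→0:  <0:lead b3 ->
4. deliver 0→1:  <1:foll b3 ->
5. deliver 1→0:  nop
6. propose(0,'x'):  nop
7. deliver 0→1:  <1:foll b3 x>
8. deliver 1→0:  <0:lead b3 x>
9. timeout(0):  <0:cand b6 x>
10. deliver 0→2:  <2:foll b3 x>
11. deliver 2→0:  nop
12. deliver 0→2:  <2:foll b6 x>
13. deliver 2→1:  nop
14. deliver 0→2:  nop
15. deliver 0→1:  <1:foll b6 x>
16. deliver 1→2:  nop
17. deliver 0→2:  nop
18. propose(2,'x'):  nop
19. timeout(2):  <2:cand b11 x>
20. crash(1):  <1:✗foll b6 x>
21. timeout(2):  <2:cand b14 x>
22. deliver 0→2:  nop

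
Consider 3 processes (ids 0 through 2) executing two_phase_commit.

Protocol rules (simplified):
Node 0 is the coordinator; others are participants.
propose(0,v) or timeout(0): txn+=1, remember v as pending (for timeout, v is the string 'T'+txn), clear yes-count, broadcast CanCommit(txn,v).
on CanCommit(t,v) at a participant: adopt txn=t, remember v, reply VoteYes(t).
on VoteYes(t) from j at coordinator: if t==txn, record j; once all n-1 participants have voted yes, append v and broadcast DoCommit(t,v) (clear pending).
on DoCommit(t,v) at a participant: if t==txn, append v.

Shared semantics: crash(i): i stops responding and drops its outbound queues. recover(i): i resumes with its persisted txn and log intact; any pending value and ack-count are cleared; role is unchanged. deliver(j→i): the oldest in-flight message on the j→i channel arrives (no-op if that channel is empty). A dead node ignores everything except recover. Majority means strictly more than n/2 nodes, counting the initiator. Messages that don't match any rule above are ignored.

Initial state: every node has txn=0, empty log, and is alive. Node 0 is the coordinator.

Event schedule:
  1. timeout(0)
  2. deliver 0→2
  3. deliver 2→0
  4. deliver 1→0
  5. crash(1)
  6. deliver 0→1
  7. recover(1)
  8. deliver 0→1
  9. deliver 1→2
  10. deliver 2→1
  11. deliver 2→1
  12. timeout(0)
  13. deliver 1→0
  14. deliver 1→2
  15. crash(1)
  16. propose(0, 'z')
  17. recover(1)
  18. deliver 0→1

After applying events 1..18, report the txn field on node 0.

3

step 1 timeout(0): 0={coor,t=1,log=-}
step 2 deliver 0→2: 2={part,t=1,log=-}
step 3 deliver 2→0: —
step 4 deliver 1→0: —
step 5 crash(1): 1={✗part,t=0,log=-}
step 6 deliver 0→1: —
step 7 recover(1): 1={part,t=0,log=-}
step 8 deliver 0→1: 1={part,t=1,log=-}
step 9 deliver 1→2: —
step 10 deliver 2→1: —
step 11 deliver 2→1: —
step 12 timeout(0): 0={coor,t=2,log=-}
step 13 deliver 1→0: —
step 14 deliver 1→2: —
step 15 crash(1): 1={✗part,t=1,log=-}
step 16 propose(0,'z'): 0={coor,t=3,log=-}
step 17 recover(1): 1={part,t=1,log=-}
step 18 deliver 0→1: 1={part,t=2,log=-}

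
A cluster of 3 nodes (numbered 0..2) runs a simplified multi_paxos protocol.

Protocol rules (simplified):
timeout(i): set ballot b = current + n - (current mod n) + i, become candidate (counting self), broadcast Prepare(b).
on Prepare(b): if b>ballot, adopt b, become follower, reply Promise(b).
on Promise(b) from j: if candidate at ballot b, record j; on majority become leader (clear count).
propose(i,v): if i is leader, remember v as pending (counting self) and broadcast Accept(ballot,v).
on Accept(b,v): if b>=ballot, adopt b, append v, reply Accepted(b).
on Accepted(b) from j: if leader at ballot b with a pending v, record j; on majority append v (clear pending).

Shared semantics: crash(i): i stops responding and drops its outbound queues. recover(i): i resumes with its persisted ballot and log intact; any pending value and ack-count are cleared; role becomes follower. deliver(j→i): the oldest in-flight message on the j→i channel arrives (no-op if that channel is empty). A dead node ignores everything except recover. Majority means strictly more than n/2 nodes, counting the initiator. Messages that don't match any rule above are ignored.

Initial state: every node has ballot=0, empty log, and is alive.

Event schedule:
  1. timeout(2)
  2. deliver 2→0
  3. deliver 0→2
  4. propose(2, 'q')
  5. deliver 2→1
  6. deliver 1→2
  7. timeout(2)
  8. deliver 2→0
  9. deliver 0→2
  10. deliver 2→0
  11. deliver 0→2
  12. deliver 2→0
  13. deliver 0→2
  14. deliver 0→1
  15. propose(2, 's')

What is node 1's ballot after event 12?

1. timeout(2):  <2:cand b5 ->
2. deliver 2→0:  <0:foll b5 ->
3. deliver 0→2:  <2:lead b5 ->
4. propose(2,'q'):  nop
5. deliver 2→1:  <1:foll b5 ->
6. deliver 1→2:  nop
7. timeout(2):  <2:cand b8 ->
8. deliver 2→0:  <0:foll b5 q>
9. deliver 0→2:  nop
10. deliver 2→0:  <0:foll b8 q>
11. deliver 0→2:  <2:lead b8 ->
12. deliver 2→0:  nop

5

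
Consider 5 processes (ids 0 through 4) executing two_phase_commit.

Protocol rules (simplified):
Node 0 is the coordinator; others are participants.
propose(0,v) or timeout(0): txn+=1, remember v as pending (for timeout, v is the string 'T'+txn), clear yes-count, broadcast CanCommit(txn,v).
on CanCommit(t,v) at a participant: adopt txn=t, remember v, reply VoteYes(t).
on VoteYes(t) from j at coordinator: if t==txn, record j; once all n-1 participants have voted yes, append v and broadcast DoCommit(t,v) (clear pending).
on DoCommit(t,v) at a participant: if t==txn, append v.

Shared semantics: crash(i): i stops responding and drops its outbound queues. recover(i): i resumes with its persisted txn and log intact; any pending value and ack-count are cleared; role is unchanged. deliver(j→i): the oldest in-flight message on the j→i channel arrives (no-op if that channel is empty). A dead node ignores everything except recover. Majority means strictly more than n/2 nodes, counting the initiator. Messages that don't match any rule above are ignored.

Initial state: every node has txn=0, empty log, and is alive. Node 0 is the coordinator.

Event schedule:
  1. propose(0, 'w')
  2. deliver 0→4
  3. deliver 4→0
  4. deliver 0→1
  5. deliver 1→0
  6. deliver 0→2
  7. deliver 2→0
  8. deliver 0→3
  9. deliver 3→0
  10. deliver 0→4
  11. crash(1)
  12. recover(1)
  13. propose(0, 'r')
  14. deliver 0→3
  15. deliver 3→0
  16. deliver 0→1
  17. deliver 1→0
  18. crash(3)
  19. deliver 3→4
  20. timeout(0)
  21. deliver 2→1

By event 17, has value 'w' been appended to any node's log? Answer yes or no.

1. propose(0,'w'):  <0:coor t1 ->
2. deliver 0→4:  <4:part t1 ->
3. deliver 4→0:  nop
4. deliver 0→1:  <1:part t1 ->
5. deliver 1→0:  nop
6. deliver 0→2:  <2:part t1 ->
7. deliver 2→0:  nop
8. deliver 0→3:  <3:part t1 ->
9. deliver 3→0:  <0:coor t1 w>
10. deliver 0→4:  <4:part t1 w>
11. crash(1):  <1:✗part t1 ->
12. recover(1):  <1:part t1 ->
13. propose(0,'r'):  <0:coor t2 w>
14. deliver 0→3:  <3:part t1 w>
15. deliver 3→0:  nop
16. deliver 0→1:  <1:part t1 w>
17. deliver 1→0:  nop

yes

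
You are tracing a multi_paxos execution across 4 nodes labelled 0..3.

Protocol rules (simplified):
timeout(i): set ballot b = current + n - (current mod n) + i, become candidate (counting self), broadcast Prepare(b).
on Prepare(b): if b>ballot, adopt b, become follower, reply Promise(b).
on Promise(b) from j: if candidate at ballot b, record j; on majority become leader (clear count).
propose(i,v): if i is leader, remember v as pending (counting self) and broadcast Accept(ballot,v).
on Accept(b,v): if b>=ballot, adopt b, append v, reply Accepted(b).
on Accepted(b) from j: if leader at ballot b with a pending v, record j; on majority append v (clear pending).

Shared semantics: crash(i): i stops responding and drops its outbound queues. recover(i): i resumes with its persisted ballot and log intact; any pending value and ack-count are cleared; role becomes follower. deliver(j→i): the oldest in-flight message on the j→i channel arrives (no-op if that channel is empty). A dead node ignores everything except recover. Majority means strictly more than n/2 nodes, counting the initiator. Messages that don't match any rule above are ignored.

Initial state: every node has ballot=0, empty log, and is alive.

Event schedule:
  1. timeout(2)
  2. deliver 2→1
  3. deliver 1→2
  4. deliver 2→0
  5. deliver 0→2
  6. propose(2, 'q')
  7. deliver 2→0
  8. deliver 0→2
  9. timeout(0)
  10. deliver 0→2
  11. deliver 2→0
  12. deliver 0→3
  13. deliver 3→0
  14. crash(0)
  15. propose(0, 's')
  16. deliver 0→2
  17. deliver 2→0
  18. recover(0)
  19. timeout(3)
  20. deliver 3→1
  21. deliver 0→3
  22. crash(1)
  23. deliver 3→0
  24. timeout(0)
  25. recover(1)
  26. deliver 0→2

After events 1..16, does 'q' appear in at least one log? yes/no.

yes

e1 timeout(2): 2[cand,b=6,-]
e2 deliver 2→1: 1[foll,b=6,-]
e3 deliver 1→2: ·
e4 deliver 2→0: 0[foll,b=6,-]
e5 deliver 0→2: 2[lead,b=6,-]
e6 propose(2,'q'): ·
e7 deliver 2→0: 0[foll,b=6,q]
e8 deliver 0→2: ·
e9 timeout(0): 0[cand,b=8,q]
e10 deliver 0→2: 2[foll,b=8,-]
e11 deliver 2→0: ·
e12 deliver 0→3: 3[foll,b=8,-]
e13 deliver 3→0: 0[lead,b=8,q]
e14 crash(0): 0[✗lead,b=8,q]
e15 propose(0,'s'): ·
e16 deliver 0→2: ·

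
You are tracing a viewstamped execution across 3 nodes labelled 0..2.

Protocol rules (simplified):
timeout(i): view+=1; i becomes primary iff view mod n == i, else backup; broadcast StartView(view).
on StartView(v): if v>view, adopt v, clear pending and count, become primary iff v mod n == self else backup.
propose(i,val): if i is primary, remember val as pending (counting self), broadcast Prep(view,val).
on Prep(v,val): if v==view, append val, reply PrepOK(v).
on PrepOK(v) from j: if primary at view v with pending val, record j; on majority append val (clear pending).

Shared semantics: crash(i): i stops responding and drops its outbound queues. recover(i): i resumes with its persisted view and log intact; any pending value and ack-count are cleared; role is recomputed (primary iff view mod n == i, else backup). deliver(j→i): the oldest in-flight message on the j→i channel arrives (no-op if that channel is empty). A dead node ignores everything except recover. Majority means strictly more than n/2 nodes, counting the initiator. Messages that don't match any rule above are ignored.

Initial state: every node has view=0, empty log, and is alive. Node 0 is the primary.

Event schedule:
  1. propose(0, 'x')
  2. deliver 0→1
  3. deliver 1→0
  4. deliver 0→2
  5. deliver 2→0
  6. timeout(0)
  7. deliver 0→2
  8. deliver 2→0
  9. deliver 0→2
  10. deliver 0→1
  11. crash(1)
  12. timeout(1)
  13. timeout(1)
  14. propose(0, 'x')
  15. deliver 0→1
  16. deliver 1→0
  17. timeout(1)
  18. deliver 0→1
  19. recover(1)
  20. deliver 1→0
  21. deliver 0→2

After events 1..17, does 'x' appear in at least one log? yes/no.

yes

step 1 propose(0,'x'): —
step 2 deliver 0→1: 1={back,v=0,log=x}
step 3 deliver 1→0: 0={prim,v=0,log=x}
step 4 deliver 0→2: 2={back,v=0,log=x}
step 5 deliver 2→0: —
step 6 timeout(0): 0={back,v=1,log=x}
step 7 deliver 0→2: 2={back,v=1,log=x}
step 8 deliver 2→0: —
step 9 deliver 0→2: —
step 10 deliver 0→1: 1={prim,v=1,log=x}
step 11 crash(1): 1={✗prim,v=1,log=x}
step 12 timeout(1): —
step 13 timeout(1): —
step 14 propose(0,'x'): —
step 15 deliver 0→1: —
step 16 deliver 1→0: —
step 17 timeout(1): —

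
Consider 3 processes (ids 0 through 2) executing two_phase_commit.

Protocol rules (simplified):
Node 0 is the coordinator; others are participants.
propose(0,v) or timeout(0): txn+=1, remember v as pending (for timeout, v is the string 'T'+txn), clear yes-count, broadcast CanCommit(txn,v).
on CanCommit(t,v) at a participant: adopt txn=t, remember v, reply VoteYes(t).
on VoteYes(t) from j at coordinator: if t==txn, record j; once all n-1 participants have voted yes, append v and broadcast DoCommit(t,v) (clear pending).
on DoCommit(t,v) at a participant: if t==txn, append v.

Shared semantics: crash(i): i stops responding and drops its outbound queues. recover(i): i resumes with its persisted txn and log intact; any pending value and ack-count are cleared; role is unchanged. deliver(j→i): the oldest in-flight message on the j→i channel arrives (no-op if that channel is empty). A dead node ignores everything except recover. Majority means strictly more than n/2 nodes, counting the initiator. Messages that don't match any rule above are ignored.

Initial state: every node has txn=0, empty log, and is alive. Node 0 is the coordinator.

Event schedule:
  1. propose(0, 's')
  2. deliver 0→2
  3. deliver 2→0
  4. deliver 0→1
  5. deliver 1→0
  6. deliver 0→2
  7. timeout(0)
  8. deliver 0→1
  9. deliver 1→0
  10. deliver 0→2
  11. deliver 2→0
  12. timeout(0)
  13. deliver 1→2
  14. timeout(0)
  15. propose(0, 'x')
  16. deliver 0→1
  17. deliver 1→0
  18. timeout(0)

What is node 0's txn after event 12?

3

e1 propose(0,'s'): 0[coor,t=1,-]
e2 deliver 0→2: 2[part,t=1,-]
e3 deliver 2→0: ·
e4 deliver 0→1: 1[part,t=1,-]
e5 deliver 1→0: 0[coor,t=1,s]
e6 deliver 0→2: 2[part,t=1,s]
e7 timeout(0): 0[coor,t=2,s]
e8 deliver 0→1: 1[part,t=1,s]
e9 deliver 1→0: ·
e10 deliver 0→2: 2[part,t=2,s]
e11 deliver 2→0: ·
e12 timeout(0): 0[coor,t=3,s]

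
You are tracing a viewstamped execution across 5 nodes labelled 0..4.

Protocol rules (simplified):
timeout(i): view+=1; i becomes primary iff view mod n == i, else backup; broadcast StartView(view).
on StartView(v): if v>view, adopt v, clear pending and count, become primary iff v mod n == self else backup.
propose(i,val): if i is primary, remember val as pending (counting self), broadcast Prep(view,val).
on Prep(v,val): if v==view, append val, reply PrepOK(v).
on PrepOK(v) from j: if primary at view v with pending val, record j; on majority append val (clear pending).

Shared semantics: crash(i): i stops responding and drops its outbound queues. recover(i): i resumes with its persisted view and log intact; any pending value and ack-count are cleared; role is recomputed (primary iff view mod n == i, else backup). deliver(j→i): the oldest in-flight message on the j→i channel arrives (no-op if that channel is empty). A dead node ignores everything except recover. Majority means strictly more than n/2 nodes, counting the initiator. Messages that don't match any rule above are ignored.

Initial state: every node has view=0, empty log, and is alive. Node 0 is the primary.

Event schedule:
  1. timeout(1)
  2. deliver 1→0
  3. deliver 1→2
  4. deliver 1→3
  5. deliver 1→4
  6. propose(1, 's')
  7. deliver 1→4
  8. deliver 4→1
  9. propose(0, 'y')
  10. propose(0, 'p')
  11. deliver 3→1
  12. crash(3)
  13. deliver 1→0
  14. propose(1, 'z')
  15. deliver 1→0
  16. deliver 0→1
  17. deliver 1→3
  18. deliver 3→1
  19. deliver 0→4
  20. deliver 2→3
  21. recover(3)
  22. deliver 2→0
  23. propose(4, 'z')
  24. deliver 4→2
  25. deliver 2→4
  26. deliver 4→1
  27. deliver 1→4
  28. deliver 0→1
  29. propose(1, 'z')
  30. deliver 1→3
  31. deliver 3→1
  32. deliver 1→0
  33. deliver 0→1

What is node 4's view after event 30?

1. timeout(1):  <1:prim v1 ->
2. deliver 1→0:  <0:back v1 ->
3. deliver 1→2:  <2:back v1 ->
4. deliver 1→3:  <3:back v1 ->
5. deliver 1→4:  <4:back v1 ->
6. propose(1,'s'):  nop
7. deliver 1→4:  <4:back v1 s>
8. deliver 4→1:  nop
9. propose(0,'y'):  nop
10. propose(0,'p'):  nop
11. deliver 3→1:  nop
12. crash(3):  <3:✗back v1 ->
13. deliver 1→0:  <0:back v1 s>
14. propose(1,'z'):  nop
15. deliver 1→0:  <0:back v1 s,z>
16. deliver 0→1:  nop
17. deliver 1→3:  nop
18. deliver 3→1:  nop
19. deliver 0→4:  nop
20. deliver 2→3:  nop
21. recover(3):  <3:back v1 ->
22. deliver 2→0:  nop
23. propose(4,'z'):  nop
24. deliver 4→2:  nop
25. deliver 2→4:  nop
26. deliver 4→1:  nop
27. deliver 1→4:  <4:back v1 s,z>
28. deliver 0→1:  nop
29. propose(1,'z'):  nop
30. deliver 1→3:  <3:back v1 s>

1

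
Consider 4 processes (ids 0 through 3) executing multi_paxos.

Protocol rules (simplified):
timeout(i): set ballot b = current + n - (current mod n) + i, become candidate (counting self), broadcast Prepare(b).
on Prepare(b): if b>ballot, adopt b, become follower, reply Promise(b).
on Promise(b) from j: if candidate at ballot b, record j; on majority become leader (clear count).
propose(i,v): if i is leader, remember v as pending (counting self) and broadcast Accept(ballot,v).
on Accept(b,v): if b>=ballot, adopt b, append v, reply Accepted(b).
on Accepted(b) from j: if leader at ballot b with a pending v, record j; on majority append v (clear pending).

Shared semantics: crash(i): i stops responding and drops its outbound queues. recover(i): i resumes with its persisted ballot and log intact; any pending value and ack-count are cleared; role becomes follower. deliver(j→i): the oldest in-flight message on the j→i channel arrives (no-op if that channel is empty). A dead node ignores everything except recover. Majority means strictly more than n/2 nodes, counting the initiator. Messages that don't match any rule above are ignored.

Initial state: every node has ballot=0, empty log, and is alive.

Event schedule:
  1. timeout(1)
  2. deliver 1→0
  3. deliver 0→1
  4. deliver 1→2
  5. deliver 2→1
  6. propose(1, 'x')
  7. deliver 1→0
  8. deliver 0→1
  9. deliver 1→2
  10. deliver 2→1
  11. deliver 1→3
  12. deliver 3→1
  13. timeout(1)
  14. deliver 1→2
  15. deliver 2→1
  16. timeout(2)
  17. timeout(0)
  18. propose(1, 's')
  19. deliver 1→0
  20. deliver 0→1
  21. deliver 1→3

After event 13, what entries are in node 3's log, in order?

empty

[1] timeout(1) → N1(cand b5 [-])
[2] deliver 1→0 → N0(foll b5 [-])
[3] deliver 0→1 → ∅
[4] deliver 1→2 → N2(foll b5 [-])
[5] deliver 2→1 → N1(lead b5 [-])
[6] propose(1,'x') → ∅
[7] deliver 1→0 → N0(foll b5 [x])
[8] deliver 0→1 → ∅
[9] deliver 1→2 → N2(foll b5 [x])
[10] deliver 2→1 → N1(lead b5 [x])
[11] deliver 1→3 → N3(foll b5 [-])
[12] deliver 3→1 → ∅
[13] timeout(1) → N1(cand b9 [x])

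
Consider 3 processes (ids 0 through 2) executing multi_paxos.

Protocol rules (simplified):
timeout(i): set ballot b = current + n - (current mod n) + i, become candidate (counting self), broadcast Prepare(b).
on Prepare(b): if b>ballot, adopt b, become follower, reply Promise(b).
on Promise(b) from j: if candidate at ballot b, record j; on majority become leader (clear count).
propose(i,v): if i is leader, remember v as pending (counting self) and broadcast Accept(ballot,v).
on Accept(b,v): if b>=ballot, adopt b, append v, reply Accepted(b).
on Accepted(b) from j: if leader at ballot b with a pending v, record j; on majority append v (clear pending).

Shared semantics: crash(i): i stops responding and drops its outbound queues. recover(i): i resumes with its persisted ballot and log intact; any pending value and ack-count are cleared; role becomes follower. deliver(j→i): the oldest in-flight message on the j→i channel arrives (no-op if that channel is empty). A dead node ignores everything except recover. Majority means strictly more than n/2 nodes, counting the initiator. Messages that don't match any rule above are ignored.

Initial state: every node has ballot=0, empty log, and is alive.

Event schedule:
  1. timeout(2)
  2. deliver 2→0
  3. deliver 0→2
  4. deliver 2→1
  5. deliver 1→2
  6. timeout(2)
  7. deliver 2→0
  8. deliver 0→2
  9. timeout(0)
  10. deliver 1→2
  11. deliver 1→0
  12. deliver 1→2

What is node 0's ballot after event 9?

step 1 timeout(2): 2={cand,b=5,log=-}
step 2 deliver 2→0: 0={foll,b=5,log=-}
step 3 deliver 0→2: 2={lead,b=5,log=-}
step 4 deliver 2→1: 1={foll,b=5,log=-}
step 5 deliver 1→2: —
step 6 timeout(2): 2={cand,b=8,log=-}
step 7 deliver 2→0: 0={foll,b=8,log=-}
step 8 deliver 0→2: 2={lead,b=8,log=-}
step 9 timeout(0): 0={cand,b=9,log=-}

9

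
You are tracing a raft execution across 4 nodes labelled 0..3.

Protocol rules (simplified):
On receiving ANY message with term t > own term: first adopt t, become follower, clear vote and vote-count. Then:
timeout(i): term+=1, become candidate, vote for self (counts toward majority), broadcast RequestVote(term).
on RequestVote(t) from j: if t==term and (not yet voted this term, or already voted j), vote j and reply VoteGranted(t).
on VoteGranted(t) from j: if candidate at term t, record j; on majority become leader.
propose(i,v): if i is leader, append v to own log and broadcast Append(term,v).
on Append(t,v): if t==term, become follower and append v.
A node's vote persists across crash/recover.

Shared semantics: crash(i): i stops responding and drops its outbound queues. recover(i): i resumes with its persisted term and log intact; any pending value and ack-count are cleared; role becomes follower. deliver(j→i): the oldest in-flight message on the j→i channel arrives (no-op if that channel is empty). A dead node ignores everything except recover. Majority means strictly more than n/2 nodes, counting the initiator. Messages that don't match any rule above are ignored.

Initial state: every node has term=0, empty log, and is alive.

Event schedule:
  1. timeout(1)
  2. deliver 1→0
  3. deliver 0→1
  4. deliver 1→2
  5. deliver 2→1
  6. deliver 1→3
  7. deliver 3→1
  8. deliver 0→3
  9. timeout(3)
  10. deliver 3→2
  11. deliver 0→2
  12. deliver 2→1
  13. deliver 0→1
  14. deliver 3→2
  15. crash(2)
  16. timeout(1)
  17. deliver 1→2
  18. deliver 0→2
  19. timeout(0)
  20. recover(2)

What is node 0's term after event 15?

1

1. timeout(1):  <1:cand t1 ->
2. deliver 1→0:  <0:foll t1 ->
3. deliver 0→1:  nop
4. deliver 1→2:  <2:foll t1 ->
5. deliver 2→1:  <1:lead t1 ->
6. deliver 1→3:  <3:foll t1 ->
7. deliver 3→1:  nop
8. deliver 0→3:  nop
9. timeout(3):  <3:cand t2 ->
10. deliver 3→2:  <2:foll t2 ->
11. deliver 0→2:  nop
12. deliver 2→1:  nop
13. deliver 0→1:  nop
14. deliver 3→2:  nop
15. crash(2):  <2:✗foll t2 ->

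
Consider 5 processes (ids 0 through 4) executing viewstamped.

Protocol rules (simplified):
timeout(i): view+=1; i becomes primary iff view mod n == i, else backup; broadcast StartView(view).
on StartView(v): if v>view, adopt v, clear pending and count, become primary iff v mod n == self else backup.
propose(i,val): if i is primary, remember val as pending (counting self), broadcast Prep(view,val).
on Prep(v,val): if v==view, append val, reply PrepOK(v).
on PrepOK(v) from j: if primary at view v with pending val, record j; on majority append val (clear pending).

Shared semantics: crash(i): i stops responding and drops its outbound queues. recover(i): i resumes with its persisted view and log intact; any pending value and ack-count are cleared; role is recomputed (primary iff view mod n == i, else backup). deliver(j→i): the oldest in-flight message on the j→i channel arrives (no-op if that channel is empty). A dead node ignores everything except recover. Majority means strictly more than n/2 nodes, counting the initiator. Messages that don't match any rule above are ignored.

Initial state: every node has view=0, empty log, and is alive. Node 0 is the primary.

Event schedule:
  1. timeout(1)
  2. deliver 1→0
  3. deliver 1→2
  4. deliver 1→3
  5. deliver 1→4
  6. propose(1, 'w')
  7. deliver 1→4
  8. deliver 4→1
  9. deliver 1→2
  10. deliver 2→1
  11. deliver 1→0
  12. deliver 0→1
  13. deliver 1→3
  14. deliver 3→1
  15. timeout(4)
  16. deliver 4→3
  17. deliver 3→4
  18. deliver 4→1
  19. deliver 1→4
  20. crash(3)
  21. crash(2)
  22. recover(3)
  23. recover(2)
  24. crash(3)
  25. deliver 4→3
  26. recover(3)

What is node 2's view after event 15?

after 1 — timeout(1): n1:prim/v1/[-]
after 2 — deliver 1→0: n0:back/v1/[-]
after 3 — deliver 1→2: n2:back/v1/[-]
after 4 — deliver 1→3: n3:back/v1/[-]
after 5 — deliver 1→4: n4:back/v1/[-]
after 6 — propose(1,'w'): ·
after 7 — deliver 1→4: n4:back/v1/[w]
after 8 — deliver 4→1: ·
after 9 — deliver 1→2: n2:back/v1/[w]
after 10 — deliver 2→1: n1:prim/v1/[w]
after 11 — deliver 1→0: n0:back/v1/[w]
after 12 — deliver 0→1: ·
after 13 — deliver 1→3: n3:back/v1/[w]
after 14 — deliver 3→1: ·
after 15 — timeout(4): n4:back/v2/[w]

1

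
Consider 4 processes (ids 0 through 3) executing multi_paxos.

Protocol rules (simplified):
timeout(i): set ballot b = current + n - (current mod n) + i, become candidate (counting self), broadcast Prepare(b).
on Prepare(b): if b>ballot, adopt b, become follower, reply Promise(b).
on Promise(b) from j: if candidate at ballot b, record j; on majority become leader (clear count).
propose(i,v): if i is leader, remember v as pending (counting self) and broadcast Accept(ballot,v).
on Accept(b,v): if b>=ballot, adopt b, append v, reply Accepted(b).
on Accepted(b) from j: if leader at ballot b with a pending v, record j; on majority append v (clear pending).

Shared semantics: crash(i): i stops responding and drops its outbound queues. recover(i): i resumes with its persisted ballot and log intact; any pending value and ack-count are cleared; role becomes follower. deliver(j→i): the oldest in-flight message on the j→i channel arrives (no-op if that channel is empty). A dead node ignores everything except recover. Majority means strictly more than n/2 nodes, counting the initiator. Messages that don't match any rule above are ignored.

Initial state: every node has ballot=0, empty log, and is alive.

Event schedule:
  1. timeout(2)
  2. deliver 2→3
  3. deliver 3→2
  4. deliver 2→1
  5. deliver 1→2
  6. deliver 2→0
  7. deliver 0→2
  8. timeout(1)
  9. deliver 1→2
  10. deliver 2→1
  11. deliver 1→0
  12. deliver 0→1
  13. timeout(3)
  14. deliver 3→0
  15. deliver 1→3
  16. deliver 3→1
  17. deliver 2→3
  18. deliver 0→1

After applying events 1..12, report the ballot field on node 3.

6

e1 timeout(2): 2[cand,b=6,-]
e2 deliver 2→3: 3[foll,b=6,-]
e3 deliver 3→2: ·
e4 deliver 2→1: 1[foll,b=6,-]
e5 deliver 1→2: 2[lead,b=6,-]
e6 deliver 2→0: 0[foll,b=6,-]
e7 deliver 0→2: ·
e8 timeout(1): 1[cand,b=9,-]
e9 deliver 1→2: 2[foll,b=9,-]
e10 deliver 2→1: ·
e11 deliver 1→0: 0[foll,b=9,-]
e12 deliver 0→1: 1[lead,b=9,-]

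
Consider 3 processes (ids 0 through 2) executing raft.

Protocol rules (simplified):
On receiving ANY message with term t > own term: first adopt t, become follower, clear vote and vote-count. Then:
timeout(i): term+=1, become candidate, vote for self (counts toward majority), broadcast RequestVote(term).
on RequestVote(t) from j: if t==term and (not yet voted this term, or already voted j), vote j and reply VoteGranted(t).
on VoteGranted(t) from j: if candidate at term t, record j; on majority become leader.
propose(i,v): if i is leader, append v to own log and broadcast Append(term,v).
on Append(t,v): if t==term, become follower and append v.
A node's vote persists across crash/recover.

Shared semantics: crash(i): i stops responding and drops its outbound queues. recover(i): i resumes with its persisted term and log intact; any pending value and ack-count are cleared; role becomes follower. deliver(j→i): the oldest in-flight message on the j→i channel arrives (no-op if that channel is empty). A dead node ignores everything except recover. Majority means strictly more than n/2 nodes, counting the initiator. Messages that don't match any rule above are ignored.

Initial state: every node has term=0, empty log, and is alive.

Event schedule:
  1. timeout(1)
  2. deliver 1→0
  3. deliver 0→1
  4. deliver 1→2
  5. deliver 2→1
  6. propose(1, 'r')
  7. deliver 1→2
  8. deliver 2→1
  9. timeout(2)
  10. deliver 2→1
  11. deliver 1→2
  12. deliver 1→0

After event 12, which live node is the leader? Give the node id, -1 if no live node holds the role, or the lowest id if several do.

after 1 — timeout(1): n1:cand/t1/[-]
after 2 — deliver 1→0: n0:foll/t1/[-]
after 3 — deliver 0→1: n1:lead/t1/[-]
after 4 — deliver 1→2: n2:foll/t1/[-]
after 5 — deliver 2→1: ·
after 6 — propose(1,'r'): n1:lead/t1/[r]
after 7 — deliver 1→2: n2:foll/t1/[r]
after 8 — deliver 2→1: ·
after 9 — timeout(2): n2:cand/t2/[r]
after 10 — deliver 2→1: n1:foll/t2/[r]
after 11 — deliver 1→2: n2:lead/t2/[r]
after 12 — deliver 1→0: n0:foll/t1/[r]

2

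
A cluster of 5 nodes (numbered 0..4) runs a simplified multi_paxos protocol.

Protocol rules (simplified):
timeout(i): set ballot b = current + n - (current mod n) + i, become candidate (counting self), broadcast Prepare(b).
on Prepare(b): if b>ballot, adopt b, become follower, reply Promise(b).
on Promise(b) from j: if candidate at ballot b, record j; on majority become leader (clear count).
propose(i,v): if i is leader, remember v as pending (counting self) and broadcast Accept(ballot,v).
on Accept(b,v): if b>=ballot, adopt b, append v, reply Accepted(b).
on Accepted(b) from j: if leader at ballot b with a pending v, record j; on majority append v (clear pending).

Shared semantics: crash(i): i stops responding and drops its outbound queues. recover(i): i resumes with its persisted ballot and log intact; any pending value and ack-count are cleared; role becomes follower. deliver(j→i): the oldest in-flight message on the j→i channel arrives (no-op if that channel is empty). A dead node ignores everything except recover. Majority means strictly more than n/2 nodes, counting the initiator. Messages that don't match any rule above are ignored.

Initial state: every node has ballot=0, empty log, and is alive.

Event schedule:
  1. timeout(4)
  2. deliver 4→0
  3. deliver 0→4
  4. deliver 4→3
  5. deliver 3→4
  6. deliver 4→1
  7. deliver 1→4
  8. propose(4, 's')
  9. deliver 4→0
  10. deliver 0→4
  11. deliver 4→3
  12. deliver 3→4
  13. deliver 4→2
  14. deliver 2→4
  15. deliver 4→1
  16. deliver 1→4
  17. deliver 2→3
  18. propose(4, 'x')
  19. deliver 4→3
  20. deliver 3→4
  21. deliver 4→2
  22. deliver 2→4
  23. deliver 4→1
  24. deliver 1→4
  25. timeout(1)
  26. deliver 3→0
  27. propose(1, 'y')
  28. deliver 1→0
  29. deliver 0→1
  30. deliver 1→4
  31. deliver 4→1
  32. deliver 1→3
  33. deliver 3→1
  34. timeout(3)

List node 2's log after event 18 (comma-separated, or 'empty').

1. timeout(4):  <4:cand b9 ->
2. deliver 4→0:  <0:foll b9 ->
3. deliver 0→4:  nop
4. deliver 4→3:  <3:foll b9 ->
5. deliver 3→4:  <4:lead b9 ->
6. deliver 4→1:  <1:foll b9 ->
7. deliver 1→4:  nop
8. propose(4,'s'):  nop
9. deliver 4→0:  <0:foll b9 s>
10. deliver 0→4:  nop
11. deliver 4→3:  <3:foll b9 s>
12. deliver 3→4:  <4:lead b9 s>
13. deliver 4→2:  <2:foll b9 ->
14. deliver 2→4:  nop
15. deliver 4→1:  <1:foll b9 s>
16. deliver 1→4:  nop
17. deliver 2→3:  nop
18. propose(4,'x'):  nop

empty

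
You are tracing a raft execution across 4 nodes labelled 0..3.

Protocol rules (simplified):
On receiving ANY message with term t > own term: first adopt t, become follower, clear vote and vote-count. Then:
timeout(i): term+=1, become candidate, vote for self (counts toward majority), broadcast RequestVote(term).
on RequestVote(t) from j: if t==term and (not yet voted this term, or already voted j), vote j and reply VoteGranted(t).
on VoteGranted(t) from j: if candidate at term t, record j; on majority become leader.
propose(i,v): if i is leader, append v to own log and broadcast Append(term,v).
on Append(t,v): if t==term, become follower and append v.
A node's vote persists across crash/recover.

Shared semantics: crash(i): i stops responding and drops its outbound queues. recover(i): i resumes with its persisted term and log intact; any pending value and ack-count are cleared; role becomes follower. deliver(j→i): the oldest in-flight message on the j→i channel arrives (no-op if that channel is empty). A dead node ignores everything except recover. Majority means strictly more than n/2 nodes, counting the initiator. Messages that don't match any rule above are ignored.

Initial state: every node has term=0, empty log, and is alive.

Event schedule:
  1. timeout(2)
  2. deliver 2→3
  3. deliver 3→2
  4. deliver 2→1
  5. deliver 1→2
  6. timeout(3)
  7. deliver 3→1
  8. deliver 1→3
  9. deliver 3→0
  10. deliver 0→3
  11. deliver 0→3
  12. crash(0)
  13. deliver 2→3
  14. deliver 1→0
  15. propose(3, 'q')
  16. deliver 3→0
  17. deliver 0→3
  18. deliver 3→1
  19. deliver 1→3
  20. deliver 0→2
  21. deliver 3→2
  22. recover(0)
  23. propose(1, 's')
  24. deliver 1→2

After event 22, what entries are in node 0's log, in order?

after 1 — timeout(2): n2:cand/t1/[-]
after 2 — deliver 2→3: n3:foll/t1/[-]
after 3 — deliver 3→2: ·
after 4 — deliver 2→1: n1:foll/t1/[-]
after 5 — deliver 1→2: n2:lead/t1/[-]
after 6 — timeout(3): n3:cand/t2/[-]
after 7 — deliver 3→1: n1:foll/t2/[-]
after 8 — deliver 1→3: ·
after 9 — deliver 3→0: n0:foll/t2/[-]
after 10 — deliver 0→3: n3:lead/t2/[-]
after 11 — deliver 0→3: ·
after 12 — crash(0): n0:✗foll/t2/[-]
after 13 — deliver 2→3: ·
after 14 — deliver 1→0: ·
after 15 — propose(3,'q'): n3:lead/t2/[q]
after 16 — deliver 3→0: ·
after 17 — deliver 0→3: ·
after 18 — deliver 3→1: n1:foll/t2/[q]
after 19 — deliver 1→3: ·
after 20 — deliver 0→2: ·
after 21 — deliver 3→2: n2:foll/t2/[-]
after 22 — recover(0): n0:foll/t2/[-]

empty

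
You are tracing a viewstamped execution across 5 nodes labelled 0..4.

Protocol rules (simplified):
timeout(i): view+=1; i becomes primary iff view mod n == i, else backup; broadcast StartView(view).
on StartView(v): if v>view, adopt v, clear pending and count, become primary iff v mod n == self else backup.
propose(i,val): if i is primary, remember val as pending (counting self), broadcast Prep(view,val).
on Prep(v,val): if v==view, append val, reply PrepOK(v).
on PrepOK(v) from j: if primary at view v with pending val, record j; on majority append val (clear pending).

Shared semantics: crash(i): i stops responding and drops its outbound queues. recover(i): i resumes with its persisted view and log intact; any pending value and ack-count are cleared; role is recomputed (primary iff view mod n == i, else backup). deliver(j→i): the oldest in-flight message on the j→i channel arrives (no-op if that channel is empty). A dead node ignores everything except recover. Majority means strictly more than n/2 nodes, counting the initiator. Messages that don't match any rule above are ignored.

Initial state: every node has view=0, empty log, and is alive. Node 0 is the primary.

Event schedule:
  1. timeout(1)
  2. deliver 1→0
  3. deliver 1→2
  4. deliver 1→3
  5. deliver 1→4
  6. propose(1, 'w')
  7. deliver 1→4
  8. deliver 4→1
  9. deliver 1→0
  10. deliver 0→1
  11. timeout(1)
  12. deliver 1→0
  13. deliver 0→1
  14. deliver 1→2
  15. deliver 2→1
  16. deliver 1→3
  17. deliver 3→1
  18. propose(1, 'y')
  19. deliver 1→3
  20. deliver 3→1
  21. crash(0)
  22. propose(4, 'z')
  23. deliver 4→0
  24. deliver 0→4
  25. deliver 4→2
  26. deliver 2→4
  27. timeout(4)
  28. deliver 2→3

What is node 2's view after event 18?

e1 timeout(1): 1[prim,v=1,-]
e2 deliver 1→0: 0[back,v=1,-]
e3 deliver 1→2: 2[back,v=1,-]
e4 deliver 1→3: 3[back,v=1,-]
e5 deliver 1→4: 4[back,v=1,-]
e6 propose(1,'w'): ·
e7 deliver 1→4: 4[back,v=1,w]
e8 deliver 4→1: ·
e9 deliver 1→0: 0[back,v=1,w]
e10 deliver 0→1: 1[prim,v=1,w]
e11 timeout(1): 1[back,v=2,w]
e12 deliver 1→0: 0[back,v=2,w]
e13 deliver 0→1: ·
e14 deliver 1→2: 2[back,v=1,w]
e15 deliver 2→1: ·
e16 deliver 1→3: 3[back,v=1,w]
e17 deliver 3→1: ·
e18 propose(1,'y'): ·

1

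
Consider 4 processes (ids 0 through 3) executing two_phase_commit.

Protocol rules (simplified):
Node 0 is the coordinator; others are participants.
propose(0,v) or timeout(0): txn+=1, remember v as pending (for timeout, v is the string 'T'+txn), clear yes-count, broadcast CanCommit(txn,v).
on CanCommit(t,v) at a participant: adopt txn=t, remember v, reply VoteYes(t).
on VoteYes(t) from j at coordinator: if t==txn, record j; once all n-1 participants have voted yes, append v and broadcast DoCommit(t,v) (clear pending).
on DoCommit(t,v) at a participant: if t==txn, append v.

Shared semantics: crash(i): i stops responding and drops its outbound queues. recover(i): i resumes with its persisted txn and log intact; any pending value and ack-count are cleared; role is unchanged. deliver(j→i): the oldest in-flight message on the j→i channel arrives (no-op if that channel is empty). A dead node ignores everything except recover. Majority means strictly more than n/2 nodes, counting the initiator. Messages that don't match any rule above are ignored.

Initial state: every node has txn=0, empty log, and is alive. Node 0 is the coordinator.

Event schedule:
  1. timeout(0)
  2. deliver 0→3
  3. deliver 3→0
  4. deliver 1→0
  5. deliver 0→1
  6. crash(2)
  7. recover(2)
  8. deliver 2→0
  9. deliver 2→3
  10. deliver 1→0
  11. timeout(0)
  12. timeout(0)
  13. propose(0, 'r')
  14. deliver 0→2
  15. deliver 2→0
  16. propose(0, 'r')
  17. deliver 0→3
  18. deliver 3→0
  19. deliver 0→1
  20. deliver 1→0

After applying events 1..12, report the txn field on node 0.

3

1. timeout(0):  <0:coor t1 ->
2. deliver 0→3:  <3:part t1 ->
3. deliver 3→0:  nop
4. deliver 1→0:  nop
5. deliver 0→1:  <1:part t1 ->
6. crash(2):  <2:✗part t0 ->
7. recover(2):  <2:part t0 ->
8. deliver 2→0:  nop
9. deliver 2→3:  nop
10. deliver 1→0:  nop
11. timeout(0):  <0:coor t2 ->
12. timeout(0):  <0:coor t3 ->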